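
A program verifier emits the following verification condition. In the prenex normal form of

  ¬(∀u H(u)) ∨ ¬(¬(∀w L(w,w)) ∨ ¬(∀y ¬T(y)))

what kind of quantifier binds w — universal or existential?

Move each ¬ inward, flipping quantifiers it crosses:
  (∃u ¬H(u)) ∨ (∀w L(w,w)) ∧ (∀y ¬T(y))
All bound variables are already distinct, so no renaming is needed.
Extract every quantifier outward, since the variables are now distinct and don't occur free across branches:
  ∃u ∀w ∀y (¬H(u) ∨ L(w,w) ∧ ¬T(y))
The quantifier ∀w sits under an even number of negations, so it remains universal.

universal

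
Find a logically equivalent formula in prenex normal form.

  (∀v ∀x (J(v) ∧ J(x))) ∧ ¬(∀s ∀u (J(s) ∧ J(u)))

Push ¬ through the quantifiers and connectives to reach negation normal form:
  (∀v ∀x (J(v) ∧ J(x))) ∧ (∃s ∃u (¬J(s) ∨ ¬J(u)))
Pull the quantifiers to the front (each side's bound variable is not free in the other side):
  ∀v ∀x ∃s ∃u (J(v) ∧ J(x) ∧ (¬J(s) ∨ ¬J(u)))

∀v ∀x ∃s ∃u (J(v) ∧ J(x) ∧ (¬J(s) ∨ ¬J(u)))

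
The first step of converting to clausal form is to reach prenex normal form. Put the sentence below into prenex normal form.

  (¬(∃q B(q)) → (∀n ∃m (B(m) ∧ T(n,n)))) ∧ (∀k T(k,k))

∃q ∀n ∃m ∀k ((B(q) ∨ B(m) ∧ T(n,n)) ∧ T(k,k))

Rewrite implications/biconditionals: A → B as ¬A ∨ B.
  (¬¬(∃q B(q)) ∨ (∀n ∃m (B(m) ∧ T(n,n)))) ∧ (∀k T(k,k))
Move each ¬ inward, flipping quantifiers it crosses:
  ((∃q B(q)) ∨ (∀n ∃m (B(m) ∧ T(n,n)))) ∧ (∀k T(k,k))
All bound variables are already distinct, so no renaming is needed.
Pull the quantifiers to the front (each side's bound variable is not free in the other side):
  ∃q ∀n ∃m ∀k ((B(q) ∨ B(m) ∧ T(n,n)) ∧ T(k,k))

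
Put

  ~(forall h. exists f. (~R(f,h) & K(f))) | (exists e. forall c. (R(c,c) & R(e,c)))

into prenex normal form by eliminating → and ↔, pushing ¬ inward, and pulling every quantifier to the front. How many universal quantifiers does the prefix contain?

Push ¬ through the quantifiers and connectives to reach negation normal form:
  (exists h. forall f. (R(f,h) | ~K(f))) | (exists e. forall c. (R(c,c) & R(e,c)))
Extract every quantifier outward, since the variables are now distinct and don't occur free across branches:
  exists h. forall f. exists e. forall c. (R(f,h) | ~K(f) | R(c,c) & R(e,c))
The prefix is exists h forall f exists e forall c: 2 universal, 2 existential.

2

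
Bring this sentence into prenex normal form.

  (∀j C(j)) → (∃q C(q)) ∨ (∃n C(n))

∃j ∃q ∃n (¬C(j) ∨ C(q) ∨ C(n))

Eliminate → and ↔ using ¬ and ∨.
  ¬(∀j C(j)) ∨ (∃q C(q)) ∨ (∃n C(n))
Push ¬ through the quantifiers and connectives to reach negation normal form:
  (∃j ¬C(j)) ∨ (∃q C(q)) ∨ (∃n C(n))
All bound variables are already distinct, so no renaming is needed.
Pull the quantifiers to the front (each side's bound variable is not free in the other side):
  ∃j ∃q ∃n (¬C(j) ∨ C(q) ∨ C(n))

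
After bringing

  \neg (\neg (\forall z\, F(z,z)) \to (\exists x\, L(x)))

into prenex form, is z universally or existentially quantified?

existential

First replace A → B with ¬A ∨ B.
  \neg (\neg \neg (\forall z\, F(z,z)) \lor (\exists x\, L(x)))
Push ¬ through the quantifiers and connectives to reach negation normal form:
  (\exists z\, \neg F(z,z)) \land (\forall x\, \neg L(x))
All bound variables are already distinct, so no renaming is needed.
Pull the quantifiers to the front (each side's bound variable is not free in the other side):
  \exists z\, \forall x\, (\neg F(z,z) \land \neg L(x))
The quantifier \forall z sits under an odd number of negations (counting the antecedent side of each →), so it flips to \exists z.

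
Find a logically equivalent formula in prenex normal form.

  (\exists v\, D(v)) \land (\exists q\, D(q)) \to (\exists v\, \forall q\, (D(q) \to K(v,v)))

Eliminate → and ↔ using ¬ and ∨.
  \neg ((\exists v\, D(v)) \land (\exists q\, D(q))) \lor (\exists v\, \forall q\, (\neg D(q) \lor K(v,v)))
Drive negations inward (¬∀x A ≡ ∃x ¬A, ¬∃x A ≡ ∀x ¬A, De Morgan for ∧/∨):
  (\forall v\, \neg D(v)) \lor (\forall q\, \neg D(q)) \lor (\exists v\, \forall q\, (\neg D(q) \lor K(v,v)))
Standardize variables apart so no two quantifiers bind the same name: v↦z1, q↦u.
  (\forall v\, \neg D(v)) \lor (\forall q\, \neg D(q)) \lor (\exists z1\, \forall u\, (\neg D(u) \lor K(z1,z1)))
Pull the quantifiers to the front (each side's bound variable is not free in the other side):
  \forall v\, \forall q\, \exists z1\, \forall u\, (\neg D(v) \lor \neg D(q) \lor \neg D(u) \lor K(z1,z1))

\forall v\, \forall q\, \exists z1\, \forall u\, (\neg D(v) \lor \neg D(q) \lor \neg D(u) \lor K(z1,z1))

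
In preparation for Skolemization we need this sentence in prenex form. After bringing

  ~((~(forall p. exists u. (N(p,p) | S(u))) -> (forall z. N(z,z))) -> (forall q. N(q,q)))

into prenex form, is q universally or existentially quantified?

Rewrite implications/biconditionals: A → B as ¬A ∨ B.
  ~(~(~~(forall p. exists u. (N(p,p) | S(u))) | (forall z. N(z,z))) | (forall q. N(q,q)))
Move each ¬ inward, flipping quantifiers it crosses:
  ((forall p. exists u. (N(p,p) | S(u))) | (forall z. N(z,z))) & (exists q. ~N(q,q))
Extract every quantifier outward, since the variables are now distinct and don't occur free across branches:
  forall p. exists u. forall z. exists q. ((N(p,p) | S(u) | N(z,z)) & ~N(q,q))
The quantifier forall q sits under an odd number of negations (counting the antecedent side of each →), so it flips to exists q.

existential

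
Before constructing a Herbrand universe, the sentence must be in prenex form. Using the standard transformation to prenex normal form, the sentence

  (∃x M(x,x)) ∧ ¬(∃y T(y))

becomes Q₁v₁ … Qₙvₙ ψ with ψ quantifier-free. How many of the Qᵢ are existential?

1

Move each ¬ inward, flipping quantifiers it crosses:
  (∃x M(x,x)) ∧ (∀y ¬T(y))
All bound variables are already distinct, so no renaming is needed.
Finally move all quantifiers to the prefix:
  ∃x ∀y (M(x,x) ∧ ¬T(y))
The prefix is ∃x ∀y: 1 universal, 1 existential.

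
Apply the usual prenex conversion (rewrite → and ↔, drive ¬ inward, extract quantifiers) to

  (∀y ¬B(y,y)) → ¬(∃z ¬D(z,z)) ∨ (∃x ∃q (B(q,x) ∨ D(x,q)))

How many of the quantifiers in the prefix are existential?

3

First replace A → B with ¬A ∨ B.
  ¬(∀y ¬B(y,y)) ∨ ¬(∃z ¬D(z,z)) ∨ (∃x ∃q (B(q,x) ∨ D(x,q)))
Push ¬ through the quantifiers and connectives to reach negation normal form:
  (∃y B(y,y)) ∨ (∀z D(z,z)) ∨ (∃x ∃q (B(q,x) ∨ D(x,q)))
All bound variables are already distinct, so no renaming is needed.
Finally move all quantifiers to the prefix:
  ∃y ∀z ∃x ∃q (B(y,y) ∨ D(z,z) ∨ B(q,x) ∨ D(x,q))
The prefix is ∃y ∀z ∃x ∃q: 1 universal, 3 existential.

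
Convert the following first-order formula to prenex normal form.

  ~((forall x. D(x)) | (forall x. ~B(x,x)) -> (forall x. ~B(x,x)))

forall x. forall c. exists r. ((D(x) | ~B(c,c)) & B(r,r))

Eliminate → and ↔ using ¬ and ∨.
  ~(~((forall x. D(x)) | (forall x. ~B(x,x))) | (forall x. ~B(x,x)))
Move each ¬ inward, flipping quantifiers it crosses:
  ((forall x. D(x)) | (forall x. ~B(x,x))) & (exists x. B(x,x))
Rename bound variables to avoid capture: x↦c, x↦r.
  ((forall x. D(x)) | (forall c. ~B(c,c))) & (exists r. B(r,r))
Pull the quantifiers to the front (each side's bound variable is not free in the other side):
  forall x. forall c. exists r. ((D(x) | ~B(c,c)) & B(r,r))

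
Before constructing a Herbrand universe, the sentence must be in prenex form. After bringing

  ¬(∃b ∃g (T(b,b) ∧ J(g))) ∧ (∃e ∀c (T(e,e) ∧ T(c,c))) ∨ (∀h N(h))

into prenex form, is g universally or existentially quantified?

universal

Move each ¬ inward, flipping quantifiers it crosses:
  (∀b ∀g (¬T(b,b) ∨ ¬J(g))) ∧ (∃e ∀c (T(e,e) ∧ T(c,c))) ∨ (∀h N(h))
All bound variables are already distinct, so no renaming is needed.
Extract every quantifier outward, since the variables are now distinct and don't occur free across branches:
  ∀b ∀g ∃e ∀c ∀h ((¬T(b,b) ∨ ¬J(g)) ∧ T(e,e) ∧ T(c,c) ∨ N(h))
The quantifier ∃g sits under an odd number of negations, so it flips to ∀g.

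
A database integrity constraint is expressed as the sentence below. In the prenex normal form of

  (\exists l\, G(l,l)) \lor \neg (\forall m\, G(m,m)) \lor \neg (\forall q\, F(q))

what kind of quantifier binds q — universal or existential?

Drive negations inward (¬∀x A ≡ ∃x ¬A, ¬∃x A ≡ ∀x ¬A, De Morgan for ∧/∨):
  (\exists l\, G(l,l)) \lor (\exists m\, \neg G(m,m)) \lor (\exists q\, \neg F(q))
Finally move all quantifiers to the prefix:
  \exists l\, \exists m\, \exists q\, (G(l,l) \lor \neg G(m,m) \lor \neg F(q))
The quantifier \forall q sits under an odd number of negations, so it flips to \exists q.

existential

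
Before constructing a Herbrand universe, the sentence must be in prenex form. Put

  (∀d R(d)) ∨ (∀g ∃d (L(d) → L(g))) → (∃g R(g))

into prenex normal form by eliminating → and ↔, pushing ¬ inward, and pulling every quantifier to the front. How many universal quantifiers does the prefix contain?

Rewrite implications/biconditionals: A → B as ¬A ∨ B.
  ¬((∀d R(d)) ∨ (∀g ∃d (¬L(d) ∨ L(g)))) ∨ (∃g R(g))
Drive negations inward (¬∀x A ≡ ∃x ¬A, ¬∃x A ≡ ∀x ¬A, De Morgan for ∧/∨):
  (∃d ¬R(d)) ∧ (∃g ∀d (L(d) ∧ ¬L(g))) ∨ (∃g R(g))
Rename bound variables to avoid capture: d↦u1, g↦a.
  (∃d ¬R(d)) ∧ (∃g ∀u1 (L(u1) ∧ ¬L(g))) ∨ (∃a R(a))
Finally move all quantifiers to the prefix:
  ∃d ∃g ∀u1 ∃a (¬R(d) ∧ L(u1) ∧ ¬L(g) ∨ R(a))
The prefix is ∃d ∃g ∀u1 ∃a: 1 universal, 3 existential.

1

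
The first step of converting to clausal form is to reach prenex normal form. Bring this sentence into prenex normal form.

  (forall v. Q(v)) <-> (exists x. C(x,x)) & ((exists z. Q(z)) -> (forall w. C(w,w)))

Eliminate → and ↔ using ¬ and ∨; A ↔ B as (¬A ∨ B) ∧ (¬B ∨ A).
  (~(forall v. Q(v)) | (exists x. C(x,x)) & (~(exists z. Q(z)) | (forall w. C(w,w)))) & (~((exists x. C(x,x)) & (~(exists z. Q(z)) | (forall w. C(w,w)))) | (forall v. Q(v)))
Push ¬ through the quantifiers and connectives to reach negation normal form:
  ((exists v. ~Q(v)) | (exists x. C(x,x)) & ((forall z. ~Q(z)) | (forall w. C(w,w)))) & ((forall x. ~C(x,x)) | (exists z. Q(z)) & (exists w. ~C(w,w)) | (forall v. Q(v)))
Standardize variables apart so no two quantifiers bind the same name: x↦c, z↦q, w↦t, v↦u.
  ((exists v. ~Q(v)) | (exists x. C(x,x)) & ((forall z. ~Q(z)) | (forall w. C(w,w)))) & ((forall c. ~C(c,c)) | (exists q. Q(q)) & (exists t. ~C(t,t)) | (forall u. Q(u)))
Extract every quantifier outward, since the variables are now distinct and don't occur free across branches:
  exists v. exists x. forall z. forall w. forall c. exists q. exists t. forall u. ((~Q(v) | C(x,x) & (~Q(z) | C(w,w))) & (~C(c,c) | Q(q) & ~C(t,t) | Q(u)))

exists v. exists x. forall z. forall w. forall c. exists q. exists t. forall u. ((~Q(v) | C(x,x) & (~Q(z) | C(w,w))) & (~C(c,c) | Q(q) & ~C(t,t) | Q(u)))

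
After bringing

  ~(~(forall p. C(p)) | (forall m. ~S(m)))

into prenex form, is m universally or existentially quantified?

existential

Push ¬ through the quantifiers and connectives to reach negation normal form:
  (forall p. C(p)) & (exists m. S(m))
All bound variables are already distinct, so no renaming is needed.
Pull the quantifiers to the front (each side's bound variable is not free in the other side):
  forall p. exists m. (C(p) & S(m))
The quantifier forall m sits under an odd number of negations, so it flips to exists m.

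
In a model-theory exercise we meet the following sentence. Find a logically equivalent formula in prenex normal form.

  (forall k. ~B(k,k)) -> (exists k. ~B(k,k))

exists k. exists x1. (B(k,k) | ~B(x1,x1))

Eliminate → and ↔ using ¬ and ∨.
  ~(forall k. ~B(k,k)) | (exists k. ~B(k,k))
Drive negations inward (¬∀x A ≡ ∃x ¬A, ¬∃x A ≡ ∀x ¬A, De Morgan for ∧/∨):
  (exists k. B(k,k)) | (exists k. ~B(k,k))
Rename bound variables to avoid capture: k↦x1.
  (exists k. B(k,k)) | (exists x1. ~B(x1,x1))
Extract every quantifier outward, since the variables are now distinct and don't occur free across branches:
  exists k. exists x1. (B(k,k) | ~B(x1,x1))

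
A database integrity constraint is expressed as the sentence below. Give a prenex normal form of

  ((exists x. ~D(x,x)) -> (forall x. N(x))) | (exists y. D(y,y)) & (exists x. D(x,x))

forall x. forall x1. exists y. exists y1. (D(x,x) | N(x1) | D(y,y) & D(y1,y1))

First replace A → B with ¬A ∨ B.
  ~(exists x. ~D(x,x)) | (forall x. N(x)) | (exists y. D(y,y)) & (exists x. D(x,x))
Drive negations inward (¬∀x A ≡ ∃x ¬A, ¬∃x A ≡ ∀x ¬A, De Morgan for ∧/∨):
  (forall x. D(x,x)) | (forall x. N(x)) | (exists y. D(y,y)) & (exists x. D(x,x))
Standardize variables apart so no two quantifiers bind the same name: x↦x1, x↦y1.
  (forall x. D(x,x)) | (forall x1. N(x1)) | (exists y. D(y,y)) & (exists y1. D(y1,y1))
Pull the quantifiers to the front (each side's bound variable is not free in the other side):
  forall x. forall x1. exists y. exists y1. (D(x,x) | N(x1) | D(y,y) & D(y1,y1))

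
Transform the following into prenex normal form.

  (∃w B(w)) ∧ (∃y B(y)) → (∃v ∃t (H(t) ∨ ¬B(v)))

Eliminate → and ↔ using ¬ and ∨.
  ¬((∃w B(w)) ∧ (∃y B(y))) ∨ (∃v ∃t (H(t) ∨ ¬B(v)))
Drive negations inward (¬∀x A ≡ ∃x ¬A, ¬∃x A ≡ ∀x ¬A, De Morgan for ∧/∨):
  (∀w ¬B(w)) ∨ (∀y ¬B(y)) ∨ (∃v ∃t (H(t) ∨ ¬B(v)))
All bound variables are already distinct, so no renaming is needed.
Pull the quantifiers to the front (each side's bound variable is not free in the other side):
  ∀w ∀y ∃v ∃t (¬B(w) ∨ ¬B(y) ∨ H(t) ∨ ¬B(v))

∀w ∀y ∃v ∃t (¬B(w) ∨ ¬B(y) ∨ H(t) ∨ ¬B(v))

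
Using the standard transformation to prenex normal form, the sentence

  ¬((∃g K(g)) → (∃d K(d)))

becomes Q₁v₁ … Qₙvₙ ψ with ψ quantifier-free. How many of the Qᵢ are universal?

First replace A → B with ¬A ∨ B.
  ¬(¬(∃g K(g)) ∨ (∃d K(d)))
Push ¬ through the quantifiers and connectives to reach negation normal form:
  (∃g K(g)) ∧ (∀d ¬K(d))
All bound variables are already distinct, so no renaming is needed.
Finally move all quantifiers to the prefix:
  ∃g ∀d (K(g) ∧ ¬K(d))
The prefix is ∃g ∀d: 1 universal, 1 existential.

1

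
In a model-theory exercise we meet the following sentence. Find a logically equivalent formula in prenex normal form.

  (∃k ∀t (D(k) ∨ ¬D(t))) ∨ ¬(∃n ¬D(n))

Push ¬ through the quantifiers and connectives to reach negation normal form:
  (∃k ∀t (D(k) ∨ ¬D(t))) ∨ (∀n D(n))
All bound variables are already distinct, so no renaming is needed.
Finally move all quantifiers to the prefix:
  ∃k ∀t ∀n (D(k) ∨ ¬D(t) ∨ D(n))

∃k ∀t ∀n (D(k) ∨ ¬D(t) ∨ D(n))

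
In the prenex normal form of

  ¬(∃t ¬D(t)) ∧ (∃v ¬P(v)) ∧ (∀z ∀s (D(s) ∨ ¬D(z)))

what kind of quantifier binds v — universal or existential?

Drive negations inward (¬∀x A ≡ ∃x ¬A, ¬∃x A ≡ ∀x ¬A, De Morgan for ∧/∨):
  (∀t D(t)) ∧ (∃v ¬P(v)) ∧ (∀z ∀s (D(s) ∨ ¬D(z)))
All bound variables are already distinct, so no renaming is needed.
Extract every quantifier outward, since the variables are now distinct and don't occur free across branches:
  ∀t ∃v ∀z ∀s (D(t) ∧ ¬P(v) ∧ (D(s) ∨ ¬D(z)))
The quantifier ∃v sits under an even number of negations, so it remains existential.

existential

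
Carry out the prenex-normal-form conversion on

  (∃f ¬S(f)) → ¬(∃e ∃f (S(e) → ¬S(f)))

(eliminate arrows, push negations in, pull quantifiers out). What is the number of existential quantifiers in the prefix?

Eliminate → and ↔ using ¬ and ∨.
  ¬(∃f ¬S(f)) ∨ ¬(∃e ∃f (¬S(e) ∨ ¬S(f)))
Push ¬ through the quantifiers and connectives to reach negation normal form:
  (∀f S(f)) ∨ (∀e ∀f (S(e) ∧ S(f)))
Standardize variables apart so no two quantifiers bind the same name: f↦x.
  (∀f S(f)) ∨ (∀e ∀x (S(e) ∧ S(x)))
Extract every quantifier outward, since the variables are now distinct and don't occur free across branches:
  ∀f ∀e ∀x (S(f) ∨ S(e) ∧ S(x))
The prefix is ∀f ∀e ∀x: 3 universal, 0 existential.

0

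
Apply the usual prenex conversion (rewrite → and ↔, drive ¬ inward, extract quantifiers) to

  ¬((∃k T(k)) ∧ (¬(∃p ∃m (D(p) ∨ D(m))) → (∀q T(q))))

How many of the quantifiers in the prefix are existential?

1

First replace A → B with ¬A ∨ B.
  ¬((∃k T(k)) ∧ (¬¬(∃p ∃m (D(p) ∨ D(m))) ∨ (∀q T(q))))
Move each ¬ inward, flipping quantifiers it crosses:
  (∀k ¬T(k)) ∨ (∀p ∀m (¬D(p) ∧ ¬D(m))) ∧ (∃q ¬T(q))
All bound variables are already distinct, so no renaming is needed.
Pull the quantifiers to the front (each side's bound variable is not free in the other side):
  ∀k ∀p ∀m ∃q (¬T(k) ∨ ¬D(p) ∧ ¬D(m) ∧ ¬T(q))
The prefix is ∀k ∀p ∀m ∃q: 3 universal, 1 existential.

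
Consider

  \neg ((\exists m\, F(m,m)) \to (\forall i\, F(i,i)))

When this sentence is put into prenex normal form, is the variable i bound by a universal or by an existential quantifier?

existential

Eliminate → and ↔ using ¬ and ∨.
  \neg (\neg (\exists m\, F(m,m)) \lor (\forall i\, F(i,i)))
Push ¬ through the quantifiers and connectives to reach negation normal form:
  (\exists m\, F(m,m)) \land (\exists i\, \neg F(i,i))
All bound variables are already distinct, so no renaming is needed.
Extract every quantifier outward, since the variables are now distinct and don't occur free across branches:
  \exists m\, \exists i\, (F(m,m) \land \neg F(i,i))
The quantifier \forall i sits under an odd number of negations (counting the antecedent side of each →), so it flips to \exists i.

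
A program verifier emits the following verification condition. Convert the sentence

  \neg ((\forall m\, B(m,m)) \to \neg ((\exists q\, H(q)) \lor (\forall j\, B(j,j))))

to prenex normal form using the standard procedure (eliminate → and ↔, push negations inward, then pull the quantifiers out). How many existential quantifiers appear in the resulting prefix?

Eliminate → and ↔ using ¬ and ∨.
  \neg (\neg (\forall m\, B(m,m)) \lor \neg ((\exists q\, H(q)) \lor (\forall j\, B(j,j))))
Drive negations inward (¬∀x A ≡ ∃x ¬A, ¬∃x A ≡ ∀x ¬A, De Morgan for ∧/∨):
  (\forall m\, B(m,m)) \land ((\exists q\, H(q)) \lor (\forall j\, B(j,j)))
All bound variables are already distinct, so no renaming is needed.
Finally move all quantifiers to the prefix:
  \forall m\, \exists q\, \forall j\, (B(m,m) \land (H(q) \lor B(j,j)))
The prefix is \forall m \exists q \forall j: 2 universal, 1 existential.

1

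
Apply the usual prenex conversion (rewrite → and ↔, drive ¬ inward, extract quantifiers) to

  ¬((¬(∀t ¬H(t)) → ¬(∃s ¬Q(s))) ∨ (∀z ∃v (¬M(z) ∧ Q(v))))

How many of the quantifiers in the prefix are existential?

3

Rewrite implications/biconditionals: A → B as ¬A ∨ B.
  ¬(¬¬(∀t ¬H(t)) ∨ ¬(∃s ¬Q(s)) ∨ (∀z ∃v (¬M(z) ∧ Q(v))))
Move each ¬ inward, flipping quantifiers it crosses:
  (∃t H(t)) ∧ (∃s ¬Q(s)) ∧ (∃z ∀v (M(z) ∨ ¬Q(v)))
All bound variables are already distinct, so no renaming is needed.
Extract every quantifier outward, since the variables are now distinct and don't occur free across branches:
  ∃t ∃s ∃z ∀v (H(t) ∧ ¬Q(s) ∧ (M(z) ∨ ¬Q(v)))
The prefix is ∃t ∃s ∃z ∀v: 1 universal, 3 existential.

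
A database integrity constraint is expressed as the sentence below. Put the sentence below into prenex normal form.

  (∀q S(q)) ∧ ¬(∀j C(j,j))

Drive negations inward (¬∀x A ≡ ∃x ¬A, ¬∃x A ≡ ∀x ¬A, De Morgan for ∧/∨):
  (∀q S(q)) ∧ (∃j ¬C(j,j))
Finally move all quantifiers to the prefix:
  ∀q ∃j (S(q) ∧ ¬C(j,j))

∀q ∃j (S(q) ∧ ¬C(j,j))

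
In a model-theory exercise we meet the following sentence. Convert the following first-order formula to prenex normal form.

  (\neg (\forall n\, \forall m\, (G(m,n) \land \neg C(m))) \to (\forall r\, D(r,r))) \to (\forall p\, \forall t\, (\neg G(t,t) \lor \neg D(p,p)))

First replace A → B with ¬A ∨ B.
  \neg (\neg \neg (\forall n\, \forall m\, (G(m,n) \land \neg C(m))) \lor (\forall r\, D(r,r))) \lor (\forall p\, \forall t\, (\neg G(t,t) \lor \neg D(p,p)))
Move each ¬ inward, flipping quantifiers it crosses:
  (\exists n\, \exists m\, (\neg G(m,n) \lor C(m))) \land (\exists r\, \neg D(r,r)) \lor (\forall p\, \forall t\, (\neg G(t,t) \lor \neg D(p,p)))
Extract every quantifier outward, since the variables are now distinct and don't occur free across branches:
  \exists n\, \exists m\, \exists r\, \forall p\, \forall t\, ((\neg G(m,n) \lor C(m)) \land \neg D(r,r) \lor \neg G(t,t) \lor \neg D(p,p))

\exists n\, \exists m\, \exists r\, \forall p\, \forall t\, ((\neg G(m,n) \lor C(m)) \land \neg D(r,r) \lor \neg G(t,t) \lor \neg D(p,p))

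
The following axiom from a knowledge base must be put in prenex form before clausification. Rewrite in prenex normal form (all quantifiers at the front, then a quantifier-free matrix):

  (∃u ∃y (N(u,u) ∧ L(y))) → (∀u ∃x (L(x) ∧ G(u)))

Rewrite implications/biconditionals: A → B as ¬A ∨ B.
  ¬(∃u ∃y (N(u,u) ∧ L(y))) ∨ (∀u ∃x (L(x) ∧ G(u)))
Move each ¬ inward, flipping quantifiers it crosses:
  (∀u ∀y (¬N(u,u) ∨ ¬L(y))) ∨ (∀u ∃x (L(x) ∧ G(u)))
Standardize variables apart so no two quantifiers bind the same name: u↦w.
  (∀u ∀y (¬N(u,u) ∨ ¬L(y))) ∨ (∀w ∃x (L(x) ∧ G(w)))
Finally move all quantifiers to the prefix:
  ∀u ∀y ∀w ∃x (¬N(u,u) ∨ ¬L(y) ∨ L(x) ∧ G(w))

∀u ∀y ∀w ∃x (¬N(u,u) ∨ ¬L(y) ∨ L(x) ∧ G(w))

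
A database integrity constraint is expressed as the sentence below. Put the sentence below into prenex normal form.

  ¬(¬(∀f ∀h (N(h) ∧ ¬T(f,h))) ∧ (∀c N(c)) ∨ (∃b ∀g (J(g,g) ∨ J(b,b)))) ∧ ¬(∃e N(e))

∀f ∀h ∃c ∀b ∃g ∀e ((N(h) ∧ ¬T(f,h) ∨ ¬N(c)) ∧ ¬J(g,g) ∧ ¬J(b,b) ∧ ¬N(e))

Push ¬ through the quantifiers and connectives to reach negation normal form:
  ((∀f ∀h (N(h) ∧ ¬T(f,h))) ∨ (∃c ¬N(c))) ∧ (∀b ∃g (¬J(g,g) ∧ ¬J(b,b))) ∧ (∀e ¬N(e))
Pull the quantifiers to the front (each side's bound variable is not free in the other side):
  ∀f ∀h ∃c ∀b ∃g ∀e ((N(h) ∧ ¬T(f,h) ∨ ¬N(c)) ∧ ¬J(g,g) ∧ ¬J(b,b) ∧ ¬N(e))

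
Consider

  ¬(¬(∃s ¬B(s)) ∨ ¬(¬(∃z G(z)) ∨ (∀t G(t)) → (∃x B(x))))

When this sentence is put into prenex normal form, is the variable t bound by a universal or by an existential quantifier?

existential

Rewrite implications/biconditionals: A → B as ¬A ∨ B.
  ¬(¬(∃s ¬B(s)) ∨ ¬(¬(¬(∃z G(z)) ∨ (∀t G(t))) ∨ (∃x B(x))))
Drive negations inward (¬∀x A ≡ ∃x ¬A, ¬∃x A ≡ ∀x ¬A, De Morgan for ∧/∨):
  (∃s ¬B(s)) ∧ ((∃z G(z)) ∧ (∃t ¬G(t)) ∨ (∃x B(x)))
Extract every quantifier outward, since the variables are now distinct and don't occur free across branches:
  ∃s ∃z ∃t ∃x (¬B(s) ∧ (G(z) ∧ ¬G(t) ∨ B(x)))
The quantifier ∀t sits under an odd number of negations (counting the antecedent side of each →), so it flips to ∃t.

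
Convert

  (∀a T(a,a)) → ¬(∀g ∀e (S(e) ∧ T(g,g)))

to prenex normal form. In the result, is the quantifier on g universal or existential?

existential

Rewrite implications/biconditionals: A → B as ¬A ∨ B.
  ¬(∀a T(a,a)) ∨ ¬(∀g ∀e (S(e) ∧ T(g,g)))
Move each ¬ inward, flipping quantifiers it crosses:
  (∃a ¬T(a,a)) ∨ (∃g ∃e (¬S(e) ∨ ¬T(g,g)))
All bound variables are already distinct, so no renaming is needed.
Pull the quantifiers to the front (each side's bound variable is not free in the other side):
  ∃a ∃g ∃e (¬T(a,a) ∨ ¬S(e) ∨ ¬T(g,g))
The quantifier ∀g sits under an odd number of negations (counting the antecedent side of each →), so it flips to ∃g.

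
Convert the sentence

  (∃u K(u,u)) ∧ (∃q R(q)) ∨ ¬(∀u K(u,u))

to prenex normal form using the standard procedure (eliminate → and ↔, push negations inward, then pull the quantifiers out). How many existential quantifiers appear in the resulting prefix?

3

Push ¬ through the quantifiers and connectives to reach negation normal form:
  (∃u K(u,u)) ∧ (∃q R(q)) ∨ (∃u ¬K(u,u))
Standardize variables apart so no two quantifiers bind the same name: u↦z.
  (∃u K(u,u)) ∧ (∃q R(q)) ∨ (∃z ¬K(z,z))
Extract every quantifier outward, since the variables are now distinct and don't occur free across branches:
  ∃u ∃q ∃z (K(u,u) ∧ R(q) ∨ ¬K(z,z))
The prefix is ∃u ∃q ∃z: 0 universal, 3 existential.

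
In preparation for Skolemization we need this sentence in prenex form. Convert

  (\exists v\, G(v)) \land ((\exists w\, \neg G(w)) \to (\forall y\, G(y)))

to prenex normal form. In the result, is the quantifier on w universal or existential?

Rewrite implications/biconditionals: A → B as ¬A ∨ B.
  (\exists v\, G(v)) \land (\neg (\exists w\, \neg G(w)) \lor (\forall y\, G(y)))
Move each ¬ inward, flipping quantifiers it crosses:
  (\exists v\, G(v)) \land ((\forall w\, G(w)) \lor (\forall y\, G(y)))
All bound variables are already distinct, so no renaming is needed.
Extract every quantifier outward, since the variables are now distinct and don't occur free across branches:
  \exists v\, \forall w\, \forall y\, (G(v) \land (G(w) \lor G(y)))
The quantifier \exists w sits under an odd number of negations (counting the antecedent side of each →), so it flips to \forall w.

universal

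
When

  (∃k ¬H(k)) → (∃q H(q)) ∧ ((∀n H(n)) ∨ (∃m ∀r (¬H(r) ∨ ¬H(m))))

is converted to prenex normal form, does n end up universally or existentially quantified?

Rewrite implications/biconditionals: A → B as ¬A ∨ B.
  ¬(∃k ¬H(k)) ∨ (∃q H(q)) ∧ ((∀n H(n)) ∨ (∃m ∀r (¬H(r) ∨ ¬H(m))))
Drive negations inward (¬∀x A ≡ ∃x ¬A, ¬∃x A ≡ ∀x ¬A, De Morgan for ∧/∨):
  (∀k H(k)) ∨ (∃q H(q)) ∧ ((∀n H(n)) ∨ (∃m ∀r (¬H(r) ∨ ¬H(m))))
All bound variables are already distinct, so no renaming is needed.
Finally move all quantifiers to the prefix:
  ∀k ∃q ∀n ∃m ∀r (H(k) ∨ H(q) ∧ (H(n) ∨ ¬H(r) ∨ ¬H(m)))
The quantifier ∀n sits under an even number of negations (counting the antecedent side of each →), so it remains universal.

universal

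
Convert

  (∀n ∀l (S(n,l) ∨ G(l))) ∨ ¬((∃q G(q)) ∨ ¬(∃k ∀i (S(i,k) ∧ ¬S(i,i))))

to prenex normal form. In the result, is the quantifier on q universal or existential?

universal

Push ¬ through the quantifiers and connectives to reach negation normal form:
  (∀n ∀l (S(n,l) ∨ G(l))) ∨ (∀q ¬G(q)) ∧ (∃k ∀i (S(i,k) ∧ ¬S(i,i)))
Pull the quantifiers to the front (each side's bound variable is not free in the other side):
  ∀n ∀l ∀q ∃k ∀i (S(n,l) ∨ G(l) ∨ ¬G(q) ∧ S(i,k) ∧ ¬S(i,i))
The quantifier ∃q sits under an odd number of negations, so it flips to ∀q.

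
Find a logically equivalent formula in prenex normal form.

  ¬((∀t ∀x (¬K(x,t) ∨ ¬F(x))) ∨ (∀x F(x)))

∃t ∃x ∃z (K(x,t) ∧ F(x) ∧ ¬F(z))

Move each ¬ inward, flipping quantifiers it crosses:
  (∃t ∃x (K(x,t) ∧ F(x))) ∧ (∃x ¬F(x))
Give each quantifier a distinct variable: x↦z.
  (∃t ∃x (K(x,t) ∧ F(x))) ∧ (∃z ¬F(z))
Extract every quantifier outward, since the variables are now distinct and don't occur free across branches:
  ∃t ∃x ∃z (K(x,t) ∧ F(x) ∧ ¬F(z))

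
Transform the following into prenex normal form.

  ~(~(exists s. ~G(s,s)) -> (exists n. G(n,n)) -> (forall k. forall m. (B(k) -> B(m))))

forall s. exists n. exists k. exists m. (G(s,s) & G(n,n) & B(k) & ~B(m))

Eliminate → and ↔ using ¬ and ∨.
  ~(~~(exists s. ~G(s,s)) | ~(exists n. G(n,n)) | (forall k. forall m. (~B(k) | B(m))))
Move each ¬ inward, flipping quantifiers it crosses:
  (forall s. G(s,s)) & (exists n. G(n,n)) & (exists k. exists m. (B(k) & ~B(m)))
Pull the quantifiers to the front (each side's bound variable is not free in the other side):
  forall s. exists n. exists k. exists m. (G(s,s) & G(n,n) & B(k) & ~B(m))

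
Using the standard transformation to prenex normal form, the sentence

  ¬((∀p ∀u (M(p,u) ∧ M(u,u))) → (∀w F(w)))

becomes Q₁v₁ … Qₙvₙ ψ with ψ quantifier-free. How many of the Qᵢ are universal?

2

Rewrite implications/biconditionals: A → B as ¬A ∨ B.
  ¬(¬(∀p ∀u (M(p,u) ∧ M(u,u))) ∨ (∀w F(w)))
Drive negations inward (¬∀x A ≡ ∃x ¬A, ¬∃x A ≡ ∀x ¬A, De Morgan for ∧/∨):
  (∀p ∀u (M(p,u) ∧ M(u,u))) ∧ (∃w ¬F(w))
All bound variables are already distinct, so no renaming is needed.
Pull the quantifiers to the front (each side's bound variable is not free in the other side):
  ∀p ∀u ∃w (M(p,u) ∧ M(u,u) ∧ ¬F(w))
The prefix is ∀p ∀u ∃w: 2 universal, 1 existential.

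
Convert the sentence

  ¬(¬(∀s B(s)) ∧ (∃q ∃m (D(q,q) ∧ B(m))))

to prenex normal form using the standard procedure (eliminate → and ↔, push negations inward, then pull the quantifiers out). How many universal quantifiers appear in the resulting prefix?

3

Drive negations inward (¬∀x A ≡ ∃x ¬A, ¬∃x A ≡ ∀x ¬A, De Morgan for ∧/∨):
  (∀s B(s)) ∨ (∀q ∀m (¬D(q,q) ∨ ¬B(m)))
Extract every quantifier outward, since the variables are now distinct and don't occur free across branches:
  ∀s ∀q ∀m (B(s) ∨ ¬D(q,q) ∨ ¬B(m))
The prefix is ∀s ∀q ∀m: 3 universal, 0 existential.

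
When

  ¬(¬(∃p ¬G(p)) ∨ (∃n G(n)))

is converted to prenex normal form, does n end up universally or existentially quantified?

Move each ¬ inward, flipping quantifiers it crosses:
  (∃p ¬G(p)) ∧ (∀n ¬G(n))
All bound variables are already distinct, so no renaming is needed.
Pull the quantifiers to the front (each side's bound variable is not free in the other side):
  ∃p ∀n (¬G(p) ∧ ¬G(n))
The quantifier ∃n sits under an odd number of negations, so it flips to ∀n.

universal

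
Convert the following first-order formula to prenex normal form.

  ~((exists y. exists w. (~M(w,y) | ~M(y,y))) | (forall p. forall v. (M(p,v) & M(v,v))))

Move each ¬ inward, flipping quantifiers it crosses:
  (forall y. forall w. (M(w,y) & M(y,y))) & (exists p. exists v. (~M(p,v) | ~M(v,v)))
All bound variables are already distinct, so no renaming is needed.
Extract every quantifier outward, since the variables are now distinct and don't occur free across branches:
  forall y. forall w. exists p. exists v. (M(w,y) & M(y,y) & (~M(p,v) | ~M(v,v)))

forall y. forall w. exists p. exists v. (M(w,y) & M(y,y) & (~M(p,v) | ~M(v,v)))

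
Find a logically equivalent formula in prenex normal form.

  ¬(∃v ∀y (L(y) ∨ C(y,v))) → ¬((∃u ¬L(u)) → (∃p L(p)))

Eliminate → and ↔ using ¬ and ∨.
  ¬¬(∃v ∀y (L(y) ∨ C(y,v))) ∨ ¬(¬(∃u ¬L(u)) ∨ (∃p L(p)))
Push ¬ through the quantifiers and connectives to reach negation normal form:
  (∃v ∀y (L(y) ∨ C(y,v))) ∨ (∃u ¬L(u)) ∧ (∀p ¬L(p))
Finally move all quantifiers to the prefix:
  ∃v ∀y ∃u ∀p (L(y) ∨ C(y,v) ∨ ¬L(u) ∧ ¬L(p))

∃v ∀y ∃u ∀p (L(y) ∨ C(y,v) ∨ ¬L(u) ∧ ¬L(p))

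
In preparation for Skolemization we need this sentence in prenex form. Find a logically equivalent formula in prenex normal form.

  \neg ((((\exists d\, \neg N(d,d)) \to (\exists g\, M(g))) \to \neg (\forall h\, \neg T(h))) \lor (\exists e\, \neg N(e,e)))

First replace A → B with ¬A ∨ B.
  \neg (\neg (\neg (\exists d\, \neg N(d,d)) \lor (\exists g\, M(g))) \lor \neg (\forall h\, \neg T(h)) \lor (\exists e\, \neg N(e,e)))
Push ¬ through the quantifiers and connectives to reach negation normal form:
  ((\forall d\, N(d,d)) \lor (\exists g\, M(g))) \land (\forall h\, \neg T(h)) \land (\forall e\, N(e,e))
All bound variables are already distinct, so no renaming is needed.
Pull the quantifiers to the front (each side's bound variable is not free in the other side):
  \forall d\, \exists g\, \forall h\, \forall e\, ((N(d,d) \lor M(g)) \land \neg T(h) \land N(e,e))

\forall d\, \exists g\, \forall h\, \forall e\, ((N(d,d) \lor M(g)) \land \neg T(h) \land N(e,e))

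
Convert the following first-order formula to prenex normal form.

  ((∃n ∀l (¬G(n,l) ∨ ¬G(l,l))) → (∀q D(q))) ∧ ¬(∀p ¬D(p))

First replace A → B with ¬A ∨ B.
  (¬(∃n ∀l (¬G(n,l) ∨ ¬G(l,l))) ∨ (∀q D(q))) ∧ ¬(∀p ¬D(p))
Drive negations inward (¬∀x A ≡ ∃x ¬A, ¬∃x A ≡ ∀x ¬A, De Morgan for ∧/∨):
  ((∀n ∃l (G(n,l) ∧ G(l,l))) ∨ (∀q D(q))) ∧ (∃p D(p))
All bound variables are already distinct, so no renaming is needed.
Extract every quantifier outward, since the variables are now distinct and don't occur free across branches:
  ∀n ∃l ∀q ∃p ((G(n,l) ∧ G(l,l) ∨ D(q)) ∧ D(p))

∀n ∃l ∀q ∃p ((G(n,l) ∧ G(l,l) ∨ D(q)) ∧ D(p))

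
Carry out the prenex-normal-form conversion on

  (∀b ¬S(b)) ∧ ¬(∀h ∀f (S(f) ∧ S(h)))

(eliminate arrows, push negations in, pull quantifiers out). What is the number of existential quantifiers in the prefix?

2

Push ¬ through the quantifiers and connectives to reach negation normal form:
  (∀b ¬S(b)) ∧ (∃h ∃f (¬S(f) ∨ ¬S(h)))
All bound variables are already distinct, so no renaming is needed.
Extract every quantifier outward, since the variables are now distinct and don't occur free across branches:
  ∀b ∃h ∃f (¬S(b) ∧ (¬S(f) ∨ ¬S(h)))
The prefix is ∀b ∃h ∃f: 1 universal, 2 existential.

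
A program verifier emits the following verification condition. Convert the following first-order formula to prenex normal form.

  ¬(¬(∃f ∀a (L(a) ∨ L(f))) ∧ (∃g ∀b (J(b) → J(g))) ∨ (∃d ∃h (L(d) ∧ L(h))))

First replace A → B with ¬A ∨ B.
  ¬(¬(∃f ∀a (L(a) ∨ L(f))) ∧ (∃g ∀b (¬J(b) ∨ J(g))) ∨ (∃d ∃h (L(d) ∧ L(h))))
Move each ¬ inward, flipping quantifiers it crosses:
  ((∃f ∀a (L(a) ∨ L(f))) ∨ (∀g ∃b (J(b) ∧ ¬J(g)))) ∧ (∀d ∀h (¬L(d) ∨ ¬L(h)))
All bound variables are already distinct, so no renaming is needed.
Pull the quantifiers to the front (each side's bound variable is not free in the other side):
  ∃f ∀a ∀g ∃b ∀d ∀h ((L(a) ∨ L(f) ∨ J(b) ∧ ¬J(g)) ∧ (¬L(d) ∨ ¬L(h)))

∃f ∀a ∀g ∃b ∀d ∀h ((L(a) ∨ L(f) ∨ J(b) ∧ ¬J(g)) ∧ (¬L(d) ∨ ¬L(h)))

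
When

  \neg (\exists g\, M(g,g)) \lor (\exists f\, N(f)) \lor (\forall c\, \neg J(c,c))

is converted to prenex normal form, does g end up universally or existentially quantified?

universal

Push ¬ through the quantifiers and connectives to reach negation normal form:
  (\forall g\, \neg M(g,g)) \lor (\exists f\, N(f)) \lor (\forall c\, \neg J(c,c))
Pull the quantifiers to the front (each side's bound variable is not free in the other side):
  \forall g\, \exists f\, \forall c\, (\neg M(g,g) \lor N(f) \lor \neg J(c,c))
The quantifier \exists g sits under an odd number of negations, so it flips to \forall g.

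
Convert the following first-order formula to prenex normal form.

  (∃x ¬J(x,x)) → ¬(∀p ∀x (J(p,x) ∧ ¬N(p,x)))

∀x ∃p ∃z1 (J(x,x) ∨ ¬J(p,z1) ∨ N(p,z1))

Eliminate → and ↔ using ¬ and ∨.
  ¬(∃x ¬J(x,x)) ∨ ¬(∀p ∀x (J(p,x) ∧ ¬N(p,x)))
Push ¬ through the quantifiers and connectives to reach negation normal form:
  (∀x J(x,x)) ∨ (∃p ∃x (¬J(p,x) ∨ N(p,x)))
Standardize variables apart so no two quantifiers bind the same name: x↦z1.
  (∀x J(x,x)) ∨ (∃p ∃z1 (¬J(p,z1) ∨ N(p,z1)))
Pull the quantifiers to the front (each side's bound variable is not free in the other side):
  ∀x ∃p ∃z1 (J(x,x) ∨ ¬J(p,z1) ∨ N(p,z1))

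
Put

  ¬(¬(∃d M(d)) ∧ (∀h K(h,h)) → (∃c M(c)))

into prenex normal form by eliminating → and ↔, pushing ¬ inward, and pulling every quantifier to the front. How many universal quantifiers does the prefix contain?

3

First replace A → B with ¬A ∨ B.
  ¬(¬(¬(∃d M(d)) ∧ (∀h K(h,h))) ∨ (∃c M(c)))
Push ¬ through the quantifiers and connectives to reach negation normal form:
  (∀d ¬M(d)) ∧ (∀h K(h,h)) ∧ (∀c ¬M(c))
All bound variables are already distinct, so no renaming is needed.
Pull the quantifiers to the front (each side's bound variable is not free in the other side):
  ∀d ∀h ∀c (¬M(d) ∧ K(h,h) ∧ ¬M(c))
The prefix is ∀d ∀h ∀c: 3 universal, 0 existential.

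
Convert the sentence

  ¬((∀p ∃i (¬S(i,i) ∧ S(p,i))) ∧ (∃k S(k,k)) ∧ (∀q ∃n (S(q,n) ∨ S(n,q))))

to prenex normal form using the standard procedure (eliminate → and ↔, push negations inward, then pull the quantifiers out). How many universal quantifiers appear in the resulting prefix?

3

Move each ¬ inward, flipping quantifiers it crosses:
  (∃p ∀i (S(i,i) ∨ ¬S(p,i))) ∨ (∀k ¬S(k,k)) ∨ (∃q ∀n (¬S(q,n) ∧ ¬S(n,q)))
All bound variables are already distinct, so no renaming is needed.
Pull the quantifiers to the front (each side's bound variable is not free in the other side):
  ∃p ∀i ∀k ∃q ∀n (S(i,i) ∨ ¬S(p,i) ∨ ¬S(k,k) ∨ ¬S(q,n) ∧ ¬S(n,q))
The prefix is ∃p ∀i ∀k ∃q ∀n: 3 universal, 2 existential.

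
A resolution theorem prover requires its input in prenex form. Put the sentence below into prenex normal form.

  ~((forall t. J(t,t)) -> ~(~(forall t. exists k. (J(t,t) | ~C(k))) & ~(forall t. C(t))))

Rewrite implications/biconditionals: A → B as ¬A ∨ B.
  ~(~(forall t. J(t,t)) | ~(~(forall t. exists k. (J(t,t) | ~C(k))) & ~(forall t. C(t))))
Move each ¬ inward, flipping quantifiers it crosses:
  (forall t. J(t,t)) & (exists t. forall k. (~J(t,t) & C(k))) & (exists t. ~C(t))
Standardize variables apart so no two quantifiers bind the same name: t↦v, t↦r.
  (forall t. J(t,t)) & (exists v. forall k. (~J(v,v) & C(k))) & (exists r. ~C(r))
Finally move all quantifiers to the prefix:
  forall t. exists v. forall k. exists r. (J(t,t) & ~J(v,v) & C(k) & ~C(r))

forall t. exists v. forall k. exists r. (J(t,t) & ~J(v,v) & C(k) & ~C(r))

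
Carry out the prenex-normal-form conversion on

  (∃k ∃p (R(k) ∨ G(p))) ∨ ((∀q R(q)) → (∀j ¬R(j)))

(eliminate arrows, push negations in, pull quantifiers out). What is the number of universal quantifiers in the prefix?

First replace A → B with ¬A ∨ B.
  (∃k ∃p (R(k) ∨ G(p))) ∨ ¬(∀q R(q)) ∨ (∀j ¬R(j))
Move each ¬ inward, flipping quantifiers it crosses:
  (∃k ∃p (R(k) ∨ G(p))) ∨ (∃q ¬R(q)) ∨ (∀j ¬R(j))
All bound variables are already distinct, so no renaming is needed.
Pull the quantifiers to the front (each side's bound variable is not free in the other side):
  ∃k ∃p ∃q ∀j (R(k) ∨ G(p) ∨ ¬R(q) ∨ ¬R(j))
The prefix is ∃k ∃p ∃q ∀j: 1 universal, 3 existential.

1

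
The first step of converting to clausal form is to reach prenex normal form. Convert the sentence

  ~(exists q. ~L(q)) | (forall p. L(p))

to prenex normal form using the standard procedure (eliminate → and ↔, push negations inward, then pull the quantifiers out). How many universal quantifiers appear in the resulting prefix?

Push ¬ through the quantifiers and connectives to reach negation normal form:
  (forall q. L(q)) | (forall p. L(p))
Pull the quantifiers to the front (each side's bound variable is not free in the other side):
  forall q. forall p. (L(q) | L(p))
The prefix is forall q forall p: 2 universal, 0 existential.

2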